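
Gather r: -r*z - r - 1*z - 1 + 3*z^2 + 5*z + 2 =r*(-z - 1) + 3*z^2 + 4*z + 1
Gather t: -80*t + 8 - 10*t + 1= 9 - 90*t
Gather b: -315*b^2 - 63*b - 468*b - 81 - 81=-315*b^2 - 531*b - 162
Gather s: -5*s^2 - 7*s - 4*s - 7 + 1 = -5*s^2 - 11*s - 6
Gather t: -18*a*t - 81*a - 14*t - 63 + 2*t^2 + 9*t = -81*a + 2*t^2 + t*(-18*a - 5) - 63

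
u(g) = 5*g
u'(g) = 5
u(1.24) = 6.20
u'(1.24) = 5.00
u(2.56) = 12.80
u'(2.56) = 5.00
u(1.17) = 5.85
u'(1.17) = 5.00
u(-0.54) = -2.70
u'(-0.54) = 5.00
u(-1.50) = -7.50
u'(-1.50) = 5.00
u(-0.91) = -4.55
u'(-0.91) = 5.00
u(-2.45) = -12.25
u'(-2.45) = 5.00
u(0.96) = 4.80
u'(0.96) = 5.00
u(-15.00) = -75.00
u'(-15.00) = 5.00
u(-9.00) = -45.00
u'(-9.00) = 5.00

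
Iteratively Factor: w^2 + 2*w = (w)*(w + 2)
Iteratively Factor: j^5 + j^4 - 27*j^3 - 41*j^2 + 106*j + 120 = (j - 2)*(j^4 + 3*j^3 - 21*j^2 - 83*j - 60) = (j - 2)*(j + 3)*(j^3 - 21*j - 20) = (j - 2)*(j + 1)*(j + 3)*(j^2 - j - 20) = (j - 5)*(j - 2)*(j + 1)*(j + 3)*(j + 4)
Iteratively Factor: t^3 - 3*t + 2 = (t - 1)*(t^2 + t - 2) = (t - 1)*(t + 2)*(t - 1)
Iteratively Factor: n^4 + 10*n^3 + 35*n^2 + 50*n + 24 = (n + 3)*(n^3 + 7*n^2 + 14*n + 8) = (n + 3)*(n + 4)*(n^2 + 3*n + 2) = (n + 2)*(n + 3)*(n + 4)*(n + 1)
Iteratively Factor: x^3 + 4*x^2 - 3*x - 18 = (x + 3)*(x^2 + x - 6) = (x + 3)^2*(x - 2)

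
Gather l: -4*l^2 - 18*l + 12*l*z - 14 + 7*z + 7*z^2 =-4*l^2 + l*(12*z - 18) + 7*z^2 + 7*z - 14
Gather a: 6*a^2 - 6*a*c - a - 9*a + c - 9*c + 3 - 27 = 6*a^2 + a*(-6*c - 10) - 8*c - 24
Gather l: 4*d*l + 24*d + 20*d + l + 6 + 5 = 44*d + l*(4*d + 1) + 11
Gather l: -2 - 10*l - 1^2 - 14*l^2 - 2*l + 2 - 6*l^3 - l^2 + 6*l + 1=-6*l^3 - 15*l^2 - 6*l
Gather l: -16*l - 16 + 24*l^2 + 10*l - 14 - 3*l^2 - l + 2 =21*l^2 - 7*l - 28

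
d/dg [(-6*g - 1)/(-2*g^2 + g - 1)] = (12*g^2 - 6*g - (4*g - 1)*(6*g + 1) + 6)/(2*g^2 - g + 1)^2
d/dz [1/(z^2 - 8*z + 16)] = 2*(4 - z)/(z^2 - 8*z + 16)^2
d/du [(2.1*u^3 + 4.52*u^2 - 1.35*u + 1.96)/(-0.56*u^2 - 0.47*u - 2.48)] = (-1.176*u^4 - 1.974*u^3 - 18.5044*u^2 - 20.224*u + 4.2692)/(0.3136*u^4 + 0.5264*u^3 + 2.9985*u^2 + 2.3312*u + 6.1504)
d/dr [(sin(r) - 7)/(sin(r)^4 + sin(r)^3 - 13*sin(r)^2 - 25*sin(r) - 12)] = (-3*sin(r)^3 + 29*sin(r)^2 + 5*sin(r) - 187)*cos(r)/((sin(r) - 4)^2*(sin(r) + 1)^3*(sin(r) + 3)^2)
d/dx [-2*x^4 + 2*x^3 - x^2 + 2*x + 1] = -8*x^3 + 6*x^2 - 2*x + 2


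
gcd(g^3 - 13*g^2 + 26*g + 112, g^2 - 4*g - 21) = g - 7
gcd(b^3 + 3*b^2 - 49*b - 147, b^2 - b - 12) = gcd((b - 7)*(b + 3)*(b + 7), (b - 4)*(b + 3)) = b + 3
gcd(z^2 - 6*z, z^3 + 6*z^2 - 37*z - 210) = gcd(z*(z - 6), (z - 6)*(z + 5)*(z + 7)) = z - 6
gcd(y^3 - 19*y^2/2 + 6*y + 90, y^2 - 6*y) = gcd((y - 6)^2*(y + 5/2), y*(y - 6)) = y - 6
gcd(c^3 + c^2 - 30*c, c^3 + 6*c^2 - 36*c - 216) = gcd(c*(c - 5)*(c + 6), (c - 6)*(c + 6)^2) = c + 6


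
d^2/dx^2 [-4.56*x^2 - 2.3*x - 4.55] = -9.12000000000000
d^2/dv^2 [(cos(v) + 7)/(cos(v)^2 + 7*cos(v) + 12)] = (-9*(1 - cos(2*v))^2*cos(v) - 21*(1 - cos(2*v))^2 + 2447*cos(v) + 154*cos(2*v) - 81*cos(3*v) + 2*cos(5*v) + 1638)/(4*(cos(v) + 3)^3*(cos(v) + 4)^3)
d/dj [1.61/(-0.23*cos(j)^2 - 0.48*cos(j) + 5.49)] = -(0.7406*cos(j) + 0.7728)*sin(j)/(0.23*cos(j)^2 + 0.48*cos(j) - 5.49)^2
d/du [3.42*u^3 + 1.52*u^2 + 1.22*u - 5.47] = 10.26*u^2 + 3.04*u + 1.22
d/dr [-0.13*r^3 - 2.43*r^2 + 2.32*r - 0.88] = -0.39*r^2 - 4.86*r + 2.32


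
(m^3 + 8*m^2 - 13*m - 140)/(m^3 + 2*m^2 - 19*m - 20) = (m + 7)/(m + 1)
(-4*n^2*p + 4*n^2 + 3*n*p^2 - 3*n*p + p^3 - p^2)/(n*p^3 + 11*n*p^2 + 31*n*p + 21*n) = (-4*n^2*p + 4*n^2 + 3*n*p^2 - 3*n*p + p^3 - p^2)/(n*(p^3 + 11*p^2 + 31*p + 21))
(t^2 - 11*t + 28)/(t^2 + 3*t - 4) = (t^2 - 11*t + 28)/(t^2 + 3*t - 4)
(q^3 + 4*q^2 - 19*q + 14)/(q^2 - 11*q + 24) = (q^3 + 4*q^2 - 19*q + 14)/(q^2 - 11*q + 24)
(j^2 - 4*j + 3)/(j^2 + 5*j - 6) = (j - 3)/(j + 6)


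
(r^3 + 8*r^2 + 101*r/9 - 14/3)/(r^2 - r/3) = r + 25/3 + 14/r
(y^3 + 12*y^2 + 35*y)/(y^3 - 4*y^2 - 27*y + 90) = y*(y + 7)/(y^2 - 9*y + 18)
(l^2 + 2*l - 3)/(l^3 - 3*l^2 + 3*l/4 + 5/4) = 4*(l + 3)/(4*l^2 - 8*l - 5)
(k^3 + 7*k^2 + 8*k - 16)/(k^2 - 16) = (k^2 + 3*k - 4)/(k - 4)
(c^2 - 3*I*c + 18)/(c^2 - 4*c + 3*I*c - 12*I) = (c - 6*I)/(c - 4)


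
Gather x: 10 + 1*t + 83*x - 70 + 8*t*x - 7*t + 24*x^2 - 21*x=-6*t + 24*x^2 + x*(8*t + 62) - 60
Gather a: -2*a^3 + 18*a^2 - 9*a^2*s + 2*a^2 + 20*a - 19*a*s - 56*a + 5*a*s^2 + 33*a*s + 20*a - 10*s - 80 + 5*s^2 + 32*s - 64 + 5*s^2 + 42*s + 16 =-2*a^3 + a^2*(20 - 9*s) + a*(5*s^2 + 14*s - 16) + 10*s^2 + 64*s - 128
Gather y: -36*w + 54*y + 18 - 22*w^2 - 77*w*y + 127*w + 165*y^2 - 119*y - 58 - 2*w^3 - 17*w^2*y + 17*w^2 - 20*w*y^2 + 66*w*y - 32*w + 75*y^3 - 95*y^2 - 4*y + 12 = -2*w^3 - 5*w^2 + 59*w + 75*y^3 + y^2*(70 - 20*w) + y*(-17*w^2 - 11*w - 69) - 28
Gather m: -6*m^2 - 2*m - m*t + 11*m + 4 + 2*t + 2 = -6*m^2 + m*(9 - t) + 2*t + 6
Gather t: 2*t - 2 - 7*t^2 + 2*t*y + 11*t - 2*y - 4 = -7*t^2 + t*(2*y + 13) - 2*y - 6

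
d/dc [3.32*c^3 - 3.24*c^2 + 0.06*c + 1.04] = 9.96*c^2 - 6.48*c + 0.06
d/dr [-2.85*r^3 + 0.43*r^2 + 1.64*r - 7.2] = -8.55*r^2 + 0.86*r + 1.64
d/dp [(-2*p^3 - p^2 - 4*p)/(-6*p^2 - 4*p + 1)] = 2*(6*p^4 + 8*p^3 - 13*p^2 - p - 2)/(36*p^4 + 48*p^3 + 4*p^2 - 8*p + 1)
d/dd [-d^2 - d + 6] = -2*d - 1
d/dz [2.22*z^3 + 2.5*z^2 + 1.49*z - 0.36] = 6.66*z^2 + 5.0*z + 1.49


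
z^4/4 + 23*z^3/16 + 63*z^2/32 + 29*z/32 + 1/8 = (z/4 + 1)*(z + 1/4)*(z + 1/2)*(z + 1)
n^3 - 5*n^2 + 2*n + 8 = (n - 4)*(n - 2)*(n + 1)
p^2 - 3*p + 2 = (p - 2)*(p - 1)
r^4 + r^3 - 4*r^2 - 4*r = r*(r - 2)*(r + 1)*(r + 2)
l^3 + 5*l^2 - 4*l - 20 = (l - 2)*(l + 2)*(l + 5)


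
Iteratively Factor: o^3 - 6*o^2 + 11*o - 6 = (o - 2)*(o^2 - 4*o + 3) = (o - 3)*(o - 2)*(o - 1)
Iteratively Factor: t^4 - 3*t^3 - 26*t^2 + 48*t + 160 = (t + 4)*(t^3 - 7*t^2 + 2*t + 40) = (t - 4)*(t + 4)*(t^2 - 3*t - 10) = (t - 5)*(t - 4)*(t + 4)*(t + 2)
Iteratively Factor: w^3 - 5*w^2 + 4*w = (w - 4)*(w^2 - w) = (w - 4)*(w - 1)*(w)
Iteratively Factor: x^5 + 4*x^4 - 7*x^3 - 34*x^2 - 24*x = (x + 2)*(x^4 + 2*x^3 - 11*x^2 - 12*x) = x*(x + 2)*(x^3 + 2*x^2 - 11*x - 12) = x*(x - 3)*(x + 2)*(x^2 + 5*x + 4) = x*(x - 3)*(x + 2)*(x + 4)*(x + 1)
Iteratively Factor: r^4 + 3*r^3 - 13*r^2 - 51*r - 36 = (r - 4)*(r^3 + 7*r^2 + 15*r + 9) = (r - 4)*(r + 3)*(r^2 + 4*r + 3) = (r - 4)*(r + 1)*(r + 3)*(r + 3)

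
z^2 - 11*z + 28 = (z - 7)*(z - 4)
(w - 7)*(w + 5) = w^2 - 2*w - 35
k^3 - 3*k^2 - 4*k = k*(k - 4)*(k + 1)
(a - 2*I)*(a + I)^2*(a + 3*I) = a^4 + 3*I*a^3 + 3*a^2 + 11*I*a - 6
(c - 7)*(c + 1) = c^2 - 6*c - 7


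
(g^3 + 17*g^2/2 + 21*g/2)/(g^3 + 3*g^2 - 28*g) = (g + 3/2)/(g - 4)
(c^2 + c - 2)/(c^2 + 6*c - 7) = (c + 2)/(c + 7)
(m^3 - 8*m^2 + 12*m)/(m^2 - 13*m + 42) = m*(m - 2)/(m - 7)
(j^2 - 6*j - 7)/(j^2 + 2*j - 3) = (j^2 - 6*j - 7)/(j^2 + 2*j - 3)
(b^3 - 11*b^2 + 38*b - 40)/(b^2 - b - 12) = (b^2 - 7*b + 10)/(b + 3)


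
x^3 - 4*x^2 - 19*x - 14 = (x - 7)*(x + 1)*(x + 2)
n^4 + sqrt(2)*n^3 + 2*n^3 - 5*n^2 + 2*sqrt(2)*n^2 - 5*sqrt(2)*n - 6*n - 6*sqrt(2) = (n - 2)*(n + 1)*(n + 3)*(n + sqrt(2))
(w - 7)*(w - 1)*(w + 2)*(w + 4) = w^4 - 2*w^3 - 33*w^2 - 22*w + 56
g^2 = g^2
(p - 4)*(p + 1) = p^2 - 3*p - 4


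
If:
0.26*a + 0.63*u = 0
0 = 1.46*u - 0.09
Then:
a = -0.15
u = 0.06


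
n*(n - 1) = n^2 - n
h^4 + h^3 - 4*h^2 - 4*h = h*(h - 2)*(h + 1)*(h + 2)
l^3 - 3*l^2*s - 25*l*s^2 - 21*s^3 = (l - 7*s)*(l + s)*(l + 3*s)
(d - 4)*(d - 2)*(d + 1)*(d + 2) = d^4 - 3*d^3 - 8*d^2 + 12*d + 16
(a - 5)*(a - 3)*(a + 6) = a^3 - 2*a^2 - 33*a + 90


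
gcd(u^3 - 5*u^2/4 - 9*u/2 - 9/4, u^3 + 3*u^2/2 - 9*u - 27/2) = u - 3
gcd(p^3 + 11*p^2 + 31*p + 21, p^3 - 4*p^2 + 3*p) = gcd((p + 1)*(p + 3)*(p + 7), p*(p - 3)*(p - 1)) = 1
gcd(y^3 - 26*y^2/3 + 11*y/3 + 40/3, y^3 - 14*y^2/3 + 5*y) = y - 5/3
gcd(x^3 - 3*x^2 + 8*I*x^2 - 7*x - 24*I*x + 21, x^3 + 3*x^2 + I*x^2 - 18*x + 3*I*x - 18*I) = x^2 + x*(-3 + I) - 3*I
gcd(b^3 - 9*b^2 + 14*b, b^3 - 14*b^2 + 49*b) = b^2 - 7*b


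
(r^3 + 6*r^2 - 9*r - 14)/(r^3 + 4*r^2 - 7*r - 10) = (r + 7)/(r + 5)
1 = 1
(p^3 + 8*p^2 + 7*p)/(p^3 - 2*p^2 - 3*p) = (p + 7)/(p - 3)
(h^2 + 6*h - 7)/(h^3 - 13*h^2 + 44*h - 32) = (h + 7)/(h^2 - 12*h + 32)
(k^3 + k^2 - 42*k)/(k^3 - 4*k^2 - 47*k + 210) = k/(k - 5)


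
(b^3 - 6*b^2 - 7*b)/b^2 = b - 6 - 7/b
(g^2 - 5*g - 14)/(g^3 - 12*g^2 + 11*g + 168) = (g + 2)/(g^2 - 5*g - 24)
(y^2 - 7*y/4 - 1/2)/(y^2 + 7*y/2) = (4*y^2 - 7*y - 2)/(2*y*(2*y + 7))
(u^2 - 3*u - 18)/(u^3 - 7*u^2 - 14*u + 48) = (u - 6)/(u^2 - 10*u + 16)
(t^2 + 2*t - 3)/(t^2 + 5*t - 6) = (t + 3)/(t + 6)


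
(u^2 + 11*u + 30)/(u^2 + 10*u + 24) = (u + 5)/(u + 4)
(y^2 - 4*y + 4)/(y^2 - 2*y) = (y - 2)/y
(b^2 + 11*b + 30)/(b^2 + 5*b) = (b + 6)/b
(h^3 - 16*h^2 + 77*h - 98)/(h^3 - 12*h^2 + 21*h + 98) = (h - 2)/(h + 2)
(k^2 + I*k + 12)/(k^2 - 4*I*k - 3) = (k + 4*I)/(k - I)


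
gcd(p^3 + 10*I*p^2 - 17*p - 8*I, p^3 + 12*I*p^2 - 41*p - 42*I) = 1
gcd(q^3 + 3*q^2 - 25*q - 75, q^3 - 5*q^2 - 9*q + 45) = q^2 - 2*q - 15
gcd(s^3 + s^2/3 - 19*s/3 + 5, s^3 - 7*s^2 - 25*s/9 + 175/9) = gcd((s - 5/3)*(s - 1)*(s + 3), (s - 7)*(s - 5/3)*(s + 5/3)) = s - 5/3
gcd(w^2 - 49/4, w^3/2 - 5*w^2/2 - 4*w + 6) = 1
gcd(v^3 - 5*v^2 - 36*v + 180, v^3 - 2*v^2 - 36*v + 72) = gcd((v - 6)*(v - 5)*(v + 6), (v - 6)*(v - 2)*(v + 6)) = v^2 - 36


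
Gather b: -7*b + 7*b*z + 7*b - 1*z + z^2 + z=7*b*z + z^2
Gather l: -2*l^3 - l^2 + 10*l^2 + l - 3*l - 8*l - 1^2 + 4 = -2*l^3 + 9*l^2 - 10*l + 3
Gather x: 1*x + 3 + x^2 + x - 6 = x^2 + 2*x - 3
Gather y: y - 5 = y - 5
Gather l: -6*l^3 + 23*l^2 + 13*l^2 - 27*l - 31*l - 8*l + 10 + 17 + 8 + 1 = -6*l^3 + 36*l^2 - 66*l + 36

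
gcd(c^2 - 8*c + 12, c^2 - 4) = c - 2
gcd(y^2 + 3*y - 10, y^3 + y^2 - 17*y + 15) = y + 5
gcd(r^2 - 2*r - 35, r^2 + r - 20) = r + 5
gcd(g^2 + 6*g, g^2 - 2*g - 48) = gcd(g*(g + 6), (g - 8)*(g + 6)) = g + 6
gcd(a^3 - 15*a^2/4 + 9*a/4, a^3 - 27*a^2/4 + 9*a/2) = a^2 - 3*a/4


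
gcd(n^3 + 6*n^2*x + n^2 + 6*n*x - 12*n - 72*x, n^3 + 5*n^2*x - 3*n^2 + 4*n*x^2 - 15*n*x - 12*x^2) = n - 3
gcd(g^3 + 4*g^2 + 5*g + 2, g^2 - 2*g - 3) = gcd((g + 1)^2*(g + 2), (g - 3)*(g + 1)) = g + 1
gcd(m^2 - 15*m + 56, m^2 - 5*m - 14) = m - 7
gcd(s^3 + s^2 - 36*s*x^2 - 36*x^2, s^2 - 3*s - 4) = s + 1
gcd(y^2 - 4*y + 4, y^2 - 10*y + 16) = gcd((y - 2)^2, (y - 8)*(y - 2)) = y - 2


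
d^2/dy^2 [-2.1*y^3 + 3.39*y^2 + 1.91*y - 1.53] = 6.78 - 12.6*y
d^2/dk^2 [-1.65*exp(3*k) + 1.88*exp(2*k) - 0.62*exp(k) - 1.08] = (-14.85*exp(2*k) + 7.52*exp(k) - 0.62)*exp(k)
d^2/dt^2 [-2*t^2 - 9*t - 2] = -4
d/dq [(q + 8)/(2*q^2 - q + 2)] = (2*q^2 - q - (q + 8)*(4*q - 1) + 2)/(2*q^2 - q + 2)^2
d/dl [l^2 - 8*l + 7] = 2*l - 8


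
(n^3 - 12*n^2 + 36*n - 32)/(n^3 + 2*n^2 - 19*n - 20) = (n^3 - 12*n^2 + 36*n - 32)/(n^3 + 2*n^2 - 19*n - 20)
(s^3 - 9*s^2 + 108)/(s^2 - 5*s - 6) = (s^2 - 3*s - 18)/(s + 1)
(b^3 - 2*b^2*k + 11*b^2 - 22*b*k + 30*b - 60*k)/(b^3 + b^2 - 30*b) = (b^2 - 2*b*k + 5*b - 10*k)/(b*(b - 5))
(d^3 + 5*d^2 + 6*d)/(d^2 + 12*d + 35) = d*(d^2 + 5*d + 6)/(d^2 + 12*d + 35)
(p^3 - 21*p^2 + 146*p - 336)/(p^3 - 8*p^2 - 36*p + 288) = (p - 7)/(p + 6)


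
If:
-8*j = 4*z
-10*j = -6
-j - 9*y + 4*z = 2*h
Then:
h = -9*y/2 - 27/10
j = 3/5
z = -6/5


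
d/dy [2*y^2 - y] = 4*y - 1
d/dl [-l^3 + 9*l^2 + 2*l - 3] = -3*l^2 + 18*l + 2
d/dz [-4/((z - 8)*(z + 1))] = 4*(2*z - 7)/((z - 8)^2*(z + 1)^2)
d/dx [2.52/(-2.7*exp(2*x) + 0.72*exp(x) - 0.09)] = (13.608*exp(x) - 1.8144)*exp(x)/(2.7*exp(2*x) - 0.72*exp(x) + 0.09)^2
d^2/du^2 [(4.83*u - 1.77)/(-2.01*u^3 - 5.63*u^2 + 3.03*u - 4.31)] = (-117.082098*u^5 - 242.13465*u^4 - 44.5467360000001*u^3 + 774.055368*u^2 + 430.040754*u - 179.551614)/(8.120601*u^9 + 68.237289*u^8 + 154.407798*u^7 + 24.961706*u^6 + 59.8755239999999*u^5 + 407.41116*u^4 - 356.947398*u^3 + 432.459366*u^2 - 168.856749*u + 80.062991)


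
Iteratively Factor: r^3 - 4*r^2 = (r)*(r^2 - 4*r) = r*(r - 4)*(r)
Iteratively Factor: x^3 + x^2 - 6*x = (x + 3)*(x^2 - 2*x) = x*(x + 3)*(x - 2)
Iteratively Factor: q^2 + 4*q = (q + 4)*(q)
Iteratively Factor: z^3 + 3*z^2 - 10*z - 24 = (z - 3)*(z^2 + 6*z + 8) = (z - 3)*(z + 4)*(z + 2)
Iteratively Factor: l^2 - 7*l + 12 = (l - 4)*(l - 3)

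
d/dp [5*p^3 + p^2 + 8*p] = 15*p^2 + 2*p + 8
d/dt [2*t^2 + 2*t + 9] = 4*t + 2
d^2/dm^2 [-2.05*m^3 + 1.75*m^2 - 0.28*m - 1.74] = 3.5 - 12.3*m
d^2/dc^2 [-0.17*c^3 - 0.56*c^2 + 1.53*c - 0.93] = -1.02*c - 1.12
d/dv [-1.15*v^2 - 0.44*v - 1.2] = -2.3*v - 0.44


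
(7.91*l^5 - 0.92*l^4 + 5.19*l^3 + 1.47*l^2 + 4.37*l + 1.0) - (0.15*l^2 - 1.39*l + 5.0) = 7.91*l^5 - 0.92*l^4 + 5.19*l^3 + 1.32*l^2 + 5.76*l - 4.0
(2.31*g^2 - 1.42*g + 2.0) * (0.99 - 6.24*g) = -14.4144*g^3 + 11.1477*g^2 - 13.8858*g + 1.98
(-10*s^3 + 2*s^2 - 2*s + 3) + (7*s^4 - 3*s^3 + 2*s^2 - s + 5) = 7*s^4 - 13*s^3 + 4*s^2 - 3*s + 8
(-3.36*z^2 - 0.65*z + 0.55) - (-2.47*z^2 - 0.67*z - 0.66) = -0.89*z^2 + 0.02*z + 1.21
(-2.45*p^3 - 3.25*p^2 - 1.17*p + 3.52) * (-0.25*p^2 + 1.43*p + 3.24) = 0.6125*p^5 - 2.691*p^4 - 12.293*p^3 - 13.0831*p^2 + 1.2428*p + 11.4048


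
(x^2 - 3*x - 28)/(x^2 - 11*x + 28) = (x + 4)/(x - 4)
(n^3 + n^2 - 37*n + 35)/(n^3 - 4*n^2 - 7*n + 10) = (n + 7)/(n + 2)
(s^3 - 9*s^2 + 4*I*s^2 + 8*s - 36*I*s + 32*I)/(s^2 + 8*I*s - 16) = (s^2 - 9*s + 8)/(s + 4*I)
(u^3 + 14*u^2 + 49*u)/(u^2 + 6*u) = (u^2 + 14*u + 49)/(u + 6)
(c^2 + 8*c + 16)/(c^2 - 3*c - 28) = (c + 4)/(c - 7)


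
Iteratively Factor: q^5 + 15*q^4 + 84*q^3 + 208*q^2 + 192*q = (q)*(q^4 + 15*q^3 + 84*q^2 + 208*q + 192) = q*(q + 4)*(q^3 + 11*q^2 + 40*q + 48) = q*(q + 3)*(q + 4)*(q^2 + 8*q + 16) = q*(q + 3)*(q + 4)^2*(q + 4)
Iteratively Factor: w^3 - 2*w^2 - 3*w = (w + 1)*(w^2 - 3*w) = w*(w + 1)*(w - 3)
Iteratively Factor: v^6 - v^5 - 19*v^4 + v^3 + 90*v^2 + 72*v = (v + 1)*(v^5 - 2*v^4 - 17*v^3 + 18*v^2 + 72*v) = (v + 1)*(v + 3)*(v^4 - 5*v^3 - 2*v^2 + 24*v) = (v + 1)*(v + 2)*(v + 3)*(v^3 - 7*v^2 + 12*v) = (v - 4)*(v + 1)*(v + 2)*(v + 3)*(v^2 - 3*v) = v*(v - 4)*(v + 1)*(v + 2)*(v + 3)*(v - 3)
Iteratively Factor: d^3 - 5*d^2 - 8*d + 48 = (d - 4)*(d^2 - d - 12) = (d - 4)*(d + 3)*(d - 4)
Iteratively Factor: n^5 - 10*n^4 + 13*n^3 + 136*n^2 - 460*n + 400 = (n - 5)*(n^4 - 5*n^3 - 12*n^2 + 76*n - 80) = (n - 5)*(n + 4)*(n^3 - 9*n^2 + 24*n - 20) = (n - 5)^2*(n + 4)*(n^2 - 4*n + 4) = (n - 5)^2*(n - 2)*(n + 4)*(n - 2)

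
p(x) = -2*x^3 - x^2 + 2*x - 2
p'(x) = -6*x^2 - 2*x + 2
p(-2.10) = 7.91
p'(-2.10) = -20.26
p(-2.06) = 7.12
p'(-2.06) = -19.34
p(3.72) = -111.36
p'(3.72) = -88.47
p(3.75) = -114.03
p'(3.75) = -89.88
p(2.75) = -45.66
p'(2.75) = -48.88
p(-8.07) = 967.85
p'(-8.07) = -372.61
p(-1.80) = 2.82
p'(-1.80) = -13.84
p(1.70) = -11.32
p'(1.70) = -18.74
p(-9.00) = 1357.00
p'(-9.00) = -466.00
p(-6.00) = 382.00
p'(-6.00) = -202.00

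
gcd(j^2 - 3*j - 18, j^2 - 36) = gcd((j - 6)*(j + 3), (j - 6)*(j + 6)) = j - 6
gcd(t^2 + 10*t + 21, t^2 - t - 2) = 1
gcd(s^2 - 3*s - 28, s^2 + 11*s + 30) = 1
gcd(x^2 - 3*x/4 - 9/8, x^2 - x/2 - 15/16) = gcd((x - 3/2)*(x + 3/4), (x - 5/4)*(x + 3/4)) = x + 3/4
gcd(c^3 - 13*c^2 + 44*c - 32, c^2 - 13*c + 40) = c - 8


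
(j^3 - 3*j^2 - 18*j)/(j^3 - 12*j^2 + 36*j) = (j + 3)/(j - 6)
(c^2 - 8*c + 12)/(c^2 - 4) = (c - 6)/(c + 2)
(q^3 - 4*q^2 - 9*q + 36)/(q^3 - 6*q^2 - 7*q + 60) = (q - 3)/(q - 5)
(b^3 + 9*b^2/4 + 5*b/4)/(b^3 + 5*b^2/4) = (b + 1)/b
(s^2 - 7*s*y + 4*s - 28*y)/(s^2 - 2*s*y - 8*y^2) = (-s^2 + 7*s*y - 4*s + 28*y)/(-s^2 + 2*s*y + 8*y^2)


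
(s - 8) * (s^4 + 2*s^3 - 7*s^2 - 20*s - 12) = s^5 - 6*s^4 - 23*s^3 + 36*s^2 + 148*s + 96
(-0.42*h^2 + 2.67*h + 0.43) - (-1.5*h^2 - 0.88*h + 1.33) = 1.08*h^2 + 3.55*h - 0.9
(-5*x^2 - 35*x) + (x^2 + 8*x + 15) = -4*x^2 - 27*x + 15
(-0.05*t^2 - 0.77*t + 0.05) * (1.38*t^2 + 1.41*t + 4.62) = -0.069*t^4 - 1.1331*t^3 - 1.2477*t^2 - 3.4869*t + 0.231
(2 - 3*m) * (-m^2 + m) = 3*m^3 - 5*m^2 + 2*m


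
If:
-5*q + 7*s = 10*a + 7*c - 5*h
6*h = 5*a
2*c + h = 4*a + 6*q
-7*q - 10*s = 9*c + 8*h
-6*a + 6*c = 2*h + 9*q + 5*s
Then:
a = 0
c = 0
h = 0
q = 0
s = 0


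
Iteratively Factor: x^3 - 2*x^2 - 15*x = (x)*(x^2 - 2*x - 15) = x*(x - 5)*(x + 3)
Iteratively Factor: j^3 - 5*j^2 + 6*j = (j)*(j^2 - 5*j + 6) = j*(j - 2)*(j - 3)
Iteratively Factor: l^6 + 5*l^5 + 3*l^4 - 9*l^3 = (l)*(l^5 + 5*l^4 + 3*l^3 - 9*l^2) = l*(l + 3)*(l^4 + 2*l^3 - 3*l^2) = l*(l + 3)^2*(l^3 - l^2) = l*(l - 1)*(l + 3)^2*(l^2) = l^2*(l - 1)*(l + 3)^2*(l)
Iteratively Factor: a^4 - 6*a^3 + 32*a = (a - 4)*(a^3 - 2*a^2 - 8*a) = a*(a - 4)*(a^2 - 2*a - 8) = a*(a - 4)*(a + 2)*(a - 4)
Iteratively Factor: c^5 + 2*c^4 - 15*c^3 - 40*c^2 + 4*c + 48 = (c - 1)*(c^4 + 3*c^3 - 12*c^2 - 52*c - 48) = (c - 4)*(c - 1)*(c^3 + 7*c^2 + 16*c + 12) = (c - 4)*(c - 1)*(c + 2)*(c^2 + 5*c + 6) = (c - 4)*(c - 1)*(c + 2)^2*(c + 3)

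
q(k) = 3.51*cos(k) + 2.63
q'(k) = -3.51*sin(k)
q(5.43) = 4.94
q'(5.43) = 2.64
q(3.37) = -0.79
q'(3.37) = 0.79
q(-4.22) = 0.97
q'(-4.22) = -3.09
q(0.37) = 5.90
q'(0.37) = -1.27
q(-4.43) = 1.65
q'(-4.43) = -3.37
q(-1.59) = 2.56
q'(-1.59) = 3.51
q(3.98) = 0.28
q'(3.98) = 2.61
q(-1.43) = 3.12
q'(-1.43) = 3.48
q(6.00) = 6.00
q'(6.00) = 0.98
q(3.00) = -0.84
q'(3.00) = -0.50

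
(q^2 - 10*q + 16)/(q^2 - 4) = (q - 8)/(q + 2)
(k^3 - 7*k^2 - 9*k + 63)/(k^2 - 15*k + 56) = (k^2 - 9)/(k - 8)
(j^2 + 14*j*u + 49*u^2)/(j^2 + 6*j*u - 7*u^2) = (-j - 7*u)/(-j + u)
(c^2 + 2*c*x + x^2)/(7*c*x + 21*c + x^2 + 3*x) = (c^2 + 2*c*x + x^2)/(7*c*x + 21*c + x^2 + 3*x)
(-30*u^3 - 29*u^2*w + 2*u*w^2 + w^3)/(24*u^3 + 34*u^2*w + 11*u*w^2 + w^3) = (-5*u + w)/(4*u + w)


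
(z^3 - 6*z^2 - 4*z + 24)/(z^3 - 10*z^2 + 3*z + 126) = (z^2 - 4)/(z^2 - 4*z - 21)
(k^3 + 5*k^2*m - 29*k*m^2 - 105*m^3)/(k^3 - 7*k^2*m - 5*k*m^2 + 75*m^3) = (k + 7*m)/(k - 5*m)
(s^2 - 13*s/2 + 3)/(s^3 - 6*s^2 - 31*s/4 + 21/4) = 2*(s - 6)/(2*s^2 - 11*s - 21)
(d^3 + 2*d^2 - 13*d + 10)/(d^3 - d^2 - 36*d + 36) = (d^2 + 3*d - 10)/(d^2 - 36)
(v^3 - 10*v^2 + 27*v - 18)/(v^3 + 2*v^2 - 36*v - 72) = (v^2 - 4*v + 3)/(v^2 + 8*v + 12)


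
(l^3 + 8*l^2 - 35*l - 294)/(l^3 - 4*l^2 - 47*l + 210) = (l + 7)/(l - 5)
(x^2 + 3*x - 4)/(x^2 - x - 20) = (x - 1)/(x - 5)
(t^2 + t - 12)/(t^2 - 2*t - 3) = (t + 4)/(t + 1)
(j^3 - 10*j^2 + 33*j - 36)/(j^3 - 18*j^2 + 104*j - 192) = (j^2 - 6*j + 9)/(j^2 - 14*j + 48)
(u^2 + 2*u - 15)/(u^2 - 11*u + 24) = (u + 5)/(u - 8)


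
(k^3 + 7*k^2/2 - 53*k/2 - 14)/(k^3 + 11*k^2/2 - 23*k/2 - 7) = (k - 4)/(k - 2)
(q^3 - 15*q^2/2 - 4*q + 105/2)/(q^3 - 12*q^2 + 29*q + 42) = (2*q^2 - q - 15)/(2*(q^2 - 5*q - 6))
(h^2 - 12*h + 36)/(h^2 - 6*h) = (h - 6)/h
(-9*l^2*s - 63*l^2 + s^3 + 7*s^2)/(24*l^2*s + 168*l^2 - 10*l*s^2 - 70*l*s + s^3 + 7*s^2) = (-9*l^2 + s^2)/(24*l^2 - 10*l*s + s^2)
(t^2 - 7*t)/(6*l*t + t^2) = (t - 7)/(6*l + t)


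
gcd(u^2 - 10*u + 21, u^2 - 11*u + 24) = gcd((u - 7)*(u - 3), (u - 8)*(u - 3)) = u - 3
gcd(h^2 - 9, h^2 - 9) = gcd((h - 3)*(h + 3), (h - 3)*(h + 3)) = h^2 - 9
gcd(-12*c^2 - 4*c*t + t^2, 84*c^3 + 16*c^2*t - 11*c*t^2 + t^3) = -12*c^2 - 4*c*t + t^2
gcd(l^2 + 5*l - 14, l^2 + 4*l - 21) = l + 7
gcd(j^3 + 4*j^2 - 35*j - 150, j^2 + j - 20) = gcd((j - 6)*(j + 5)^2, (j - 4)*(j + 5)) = j + 5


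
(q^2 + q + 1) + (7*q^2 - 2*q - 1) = 8*q^2 - q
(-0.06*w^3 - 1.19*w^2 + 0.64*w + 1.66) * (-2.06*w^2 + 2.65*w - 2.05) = 0.1236*w^5 + 2.2924*w^4 - 4.3489*w^3 + 0.7159*w^2 + 3.087*w - 3.403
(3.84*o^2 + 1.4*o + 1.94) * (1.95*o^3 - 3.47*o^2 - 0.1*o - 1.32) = 7.488*o^5 - 10.5948*o^4 - 1.459*o^3 - 11.9406*o^2 - 2.042*o - 2.5608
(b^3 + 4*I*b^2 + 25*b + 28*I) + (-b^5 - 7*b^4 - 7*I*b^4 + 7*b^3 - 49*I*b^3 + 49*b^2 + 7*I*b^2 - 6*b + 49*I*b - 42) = -b^5 - 7*b^4 - 7*I*b^4 + 8*b^3 - 49*I*b^3 + 49*b^2 + 11*I*b^2 + 19*b + 49*I*b - 42 + 28*I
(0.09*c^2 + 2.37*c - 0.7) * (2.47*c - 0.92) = 0.2223*c^3 + 5.7711*c^2 - 3.9094*c + 0.644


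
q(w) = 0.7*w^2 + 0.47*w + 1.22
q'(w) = 1.4*w + 0.47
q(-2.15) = 3.45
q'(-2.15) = -2.54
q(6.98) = 38.60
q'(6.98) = 10.24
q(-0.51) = 1.16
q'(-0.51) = -0.24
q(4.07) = 14.73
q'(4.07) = 6.17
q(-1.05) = 1.50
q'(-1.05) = -1.00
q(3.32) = 10.50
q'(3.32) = 5.12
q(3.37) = 10.75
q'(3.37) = 5.19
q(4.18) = 15.42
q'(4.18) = 6.32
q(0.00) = 1.22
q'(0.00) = 0.47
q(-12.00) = 96.38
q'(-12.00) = -16.33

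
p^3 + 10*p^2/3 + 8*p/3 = p*(p + 4/3)*(p + 2)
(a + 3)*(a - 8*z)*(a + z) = a^3 - 7*a^2*z + 3*a^2 - 8*a*z^2 - 21*a*z - 24*z^2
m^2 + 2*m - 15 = (m - 3)*(m + 5)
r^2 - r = r*(r - 1)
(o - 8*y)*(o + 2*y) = o^2 - 6*o*y - 16*y^2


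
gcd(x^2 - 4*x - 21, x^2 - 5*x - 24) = x + 3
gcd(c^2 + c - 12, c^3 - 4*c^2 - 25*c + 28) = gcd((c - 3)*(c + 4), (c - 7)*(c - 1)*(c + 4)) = c + 4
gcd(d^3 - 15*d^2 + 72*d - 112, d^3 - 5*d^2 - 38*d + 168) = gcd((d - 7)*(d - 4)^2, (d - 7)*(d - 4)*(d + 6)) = d^2 - 11*d + 28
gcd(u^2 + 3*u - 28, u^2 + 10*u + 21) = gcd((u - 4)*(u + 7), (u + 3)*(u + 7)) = u + 7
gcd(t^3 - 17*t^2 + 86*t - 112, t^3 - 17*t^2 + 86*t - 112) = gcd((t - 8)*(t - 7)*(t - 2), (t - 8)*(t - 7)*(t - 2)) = t^3 - 17*t^2 + 86*t - 112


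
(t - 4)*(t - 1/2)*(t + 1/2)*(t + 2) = t^4 - 2*t^3 - 33*t^2/4 + t/2 + 2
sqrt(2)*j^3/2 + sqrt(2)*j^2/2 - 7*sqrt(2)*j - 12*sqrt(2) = (j - 4)*(j + 3)*(sqrt(2)*j/2 + sqrt(2))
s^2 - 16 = (s - 4)*(s + 4)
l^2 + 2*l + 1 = (l + 1)^2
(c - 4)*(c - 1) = c^2 - 5*c + 4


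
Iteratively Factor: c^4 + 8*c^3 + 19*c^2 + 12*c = (c + 1)*(c^3 + 7*c^2 + 12*c) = (c + 1)*(c + 4)*(c^2 + 3*c) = c*(c + 1)*(c + 4)*(c + 3)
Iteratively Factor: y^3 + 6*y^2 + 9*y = (y + 3)*(y^2 + 3*y) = (y + 3)^2*(y)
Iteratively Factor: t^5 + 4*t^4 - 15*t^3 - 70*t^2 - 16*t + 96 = (t - 1)*(t^4 + 5*t^3 - 10*t^2 - 80*t - 96) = (t - 1)*(t + 2)*(t^3 + 3*t^2 - 16*t - 48) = (t - 1)*(t + 2)*(t + 4)*(t^2 - t - 12) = (t - 4)*(t - 1)*(t + 2)*(t + 4)*(t + 3)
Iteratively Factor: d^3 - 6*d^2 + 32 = (d + 2)*(d^2 - 8*d + 16) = (d - 4)*(d + 2)*(d - 4)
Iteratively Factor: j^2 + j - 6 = (j - 2)*(j + 3)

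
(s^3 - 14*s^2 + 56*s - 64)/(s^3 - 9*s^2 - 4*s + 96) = (s - 2)/(s + 3)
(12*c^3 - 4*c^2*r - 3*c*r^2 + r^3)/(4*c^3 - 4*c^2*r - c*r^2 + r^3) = (-3*c + r)/(-c + r)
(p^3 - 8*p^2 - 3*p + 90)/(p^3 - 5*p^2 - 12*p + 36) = (p - 5)/(p - 2)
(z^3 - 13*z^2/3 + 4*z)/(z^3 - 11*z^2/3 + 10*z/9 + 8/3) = 3*z/(3*z + 2)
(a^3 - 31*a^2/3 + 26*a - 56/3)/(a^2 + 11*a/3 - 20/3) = (a^2 - 9*a + 14)/(a + 5)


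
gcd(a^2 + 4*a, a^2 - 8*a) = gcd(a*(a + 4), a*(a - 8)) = a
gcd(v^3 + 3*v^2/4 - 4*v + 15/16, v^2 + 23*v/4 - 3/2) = v - 1/4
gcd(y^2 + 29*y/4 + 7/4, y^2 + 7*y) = y + 7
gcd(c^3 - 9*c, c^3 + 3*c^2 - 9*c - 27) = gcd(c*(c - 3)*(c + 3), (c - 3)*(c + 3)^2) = c^2 - 9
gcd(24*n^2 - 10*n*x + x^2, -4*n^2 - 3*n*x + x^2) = -4*n + x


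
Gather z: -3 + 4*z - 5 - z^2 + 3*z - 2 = -z^2 + 7*z - 10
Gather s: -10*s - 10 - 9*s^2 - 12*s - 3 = -9*s^2 - 22*s - 13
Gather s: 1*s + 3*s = 4*s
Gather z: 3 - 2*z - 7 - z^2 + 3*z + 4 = -z^2 + z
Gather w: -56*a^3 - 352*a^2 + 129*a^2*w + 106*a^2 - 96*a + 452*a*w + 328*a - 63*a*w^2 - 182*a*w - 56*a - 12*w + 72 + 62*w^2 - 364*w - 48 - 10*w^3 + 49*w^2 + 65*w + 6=-56*a^3 - 246*a^2 + 176*a - 10*w^3 + w^2*(111 - 63*a) + w*(129*a^2 + 270*a - 311) + 30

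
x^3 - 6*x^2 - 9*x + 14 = (x - 7)*(x - 1)*(x + 2)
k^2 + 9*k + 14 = (k + 2)*(k + 7)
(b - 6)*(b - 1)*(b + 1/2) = b^3 - 13*b^2/2 + 5*b/2 + 3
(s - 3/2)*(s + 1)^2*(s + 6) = s^4 + 13*s^3/2 + s^2 - 27*s/2 - 9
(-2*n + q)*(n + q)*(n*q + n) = -2*n^3*q - 2*n^3 - n^2*q^2 - n^2*q + n*q^3 + n*q^2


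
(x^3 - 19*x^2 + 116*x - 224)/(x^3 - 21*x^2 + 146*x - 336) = (x - 4)/(x - 6)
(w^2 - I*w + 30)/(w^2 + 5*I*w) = (w - 6*I)/w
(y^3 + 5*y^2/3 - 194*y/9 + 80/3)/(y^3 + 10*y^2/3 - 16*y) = (y - 5/3)/y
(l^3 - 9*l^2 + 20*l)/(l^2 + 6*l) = (l^2 - 9*l + 20)/(l + 6)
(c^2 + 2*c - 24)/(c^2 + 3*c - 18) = (c - 4)/(c - 3)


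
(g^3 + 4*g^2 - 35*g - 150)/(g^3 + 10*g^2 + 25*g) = (g - 6)/g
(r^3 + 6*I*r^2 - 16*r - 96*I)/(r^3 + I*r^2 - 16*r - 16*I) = (r + 6*I)/(r + I)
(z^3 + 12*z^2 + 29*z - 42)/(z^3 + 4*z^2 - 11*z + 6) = (z + 7)/(z - 1)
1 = 1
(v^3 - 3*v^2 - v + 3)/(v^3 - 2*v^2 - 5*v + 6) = (v + 1)/(v + 2)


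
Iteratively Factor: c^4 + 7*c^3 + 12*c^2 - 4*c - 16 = (c - 1)*(c^3 + 8*c^2 + 20*c + 16) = (c - 1)*(c + 2)*(c^2 + 6*c + 8) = (c - 1)*(c + 2)^2*(c + 4)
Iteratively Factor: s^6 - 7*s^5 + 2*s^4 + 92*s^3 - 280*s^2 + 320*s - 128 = (s - 2)*(s^5 - 5*s^4 - 8*s^3 + 76*s^2 - 128*s + 64) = (s - 2)*(s - 1)*(s^4 - 4*s^3 - 12*s^2 + 64*s - 64) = (s - 2)*(s - 1)*(s + 4)*(s^3 - 8*s^2 + 20*s - 16) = (s - 2)^2*(s - 1)*(s + 4)*(s^2 - 6*s + 8) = (s - 2)^3*(s - 1)*(s + 4)*(s - 4)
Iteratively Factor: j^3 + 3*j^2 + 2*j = (j + 2)*(j^2 + j) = j*(j + 2)*(j + 1)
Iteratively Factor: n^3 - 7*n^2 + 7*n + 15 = (n - 5)*(n^2 - 2*n - 3) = (n - 5)*(n + 1)*(n - 3)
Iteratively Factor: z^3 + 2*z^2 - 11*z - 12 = (z + 1)*(z^2 + z - 12) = (z + 1)*(z + 4)*(z - 3)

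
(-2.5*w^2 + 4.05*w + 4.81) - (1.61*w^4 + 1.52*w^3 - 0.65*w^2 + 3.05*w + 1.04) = -1.61*w^4 - 1.52*w^3 - 1.85*w^2 + 1.0*w + 3.77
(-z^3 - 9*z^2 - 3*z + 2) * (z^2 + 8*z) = -z^5 - 17*z^4 - 75*z^3 - 22*z^2 + 16*z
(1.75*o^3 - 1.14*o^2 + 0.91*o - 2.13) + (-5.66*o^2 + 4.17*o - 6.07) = 1.75*o^3 - 6.8*o^2 + 5.08*o - 8.2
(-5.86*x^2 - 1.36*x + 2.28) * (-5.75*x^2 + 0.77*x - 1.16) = 33.695*x^4 + 3.3078*x^3 - 7.3596*x^2 + 3.3332*x - 2.6448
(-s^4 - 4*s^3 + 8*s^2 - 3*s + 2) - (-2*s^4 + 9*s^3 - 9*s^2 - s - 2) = s^4 - 13*s^3 + 17*s^2 - 2*s + 4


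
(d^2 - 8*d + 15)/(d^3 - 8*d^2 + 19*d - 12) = (d - 5)/(d^2 - 5*d + 4)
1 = 1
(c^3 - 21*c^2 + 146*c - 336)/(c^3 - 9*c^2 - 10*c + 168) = (c - 8)/(c + 4)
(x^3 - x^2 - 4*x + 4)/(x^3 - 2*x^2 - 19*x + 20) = (x^2 - 4)/(x^2 - x - 20)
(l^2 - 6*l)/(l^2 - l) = (l - 6)/(l - 1)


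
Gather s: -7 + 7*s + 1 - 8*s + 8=2 - s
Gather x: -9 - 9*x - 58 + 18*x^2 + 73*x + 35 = 18*x^2 + 64*x - 32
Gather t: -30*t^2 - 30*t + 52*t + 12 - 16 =-30*t^2 + 22*t - 4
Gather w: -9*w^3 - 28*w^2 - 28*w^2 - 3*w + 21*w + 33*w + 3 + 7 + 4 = -9*w^3 - 56*w^2 + 51*w + 14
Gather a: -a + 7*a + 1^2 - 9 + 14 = 6*a + 6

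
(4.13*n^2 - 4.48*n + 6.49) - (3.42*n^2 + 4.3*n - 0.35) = 0.71*n^2 - 8.78*n + 6.84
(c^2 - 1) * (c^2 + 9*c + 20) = c^4 + 9*c^3 + 19*c^2 - 9*c - 20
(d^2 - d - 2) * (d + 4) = d^3 + 3*d^2 - 6*d - 8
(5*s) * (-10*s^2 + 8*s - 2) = -50*s^3 + 40*s^2 - 10*s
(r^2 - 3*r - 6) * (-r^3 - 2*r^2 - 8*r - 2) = -r^5 + r^4 + 4*r^3 + 34*r^2 + 54*r + 12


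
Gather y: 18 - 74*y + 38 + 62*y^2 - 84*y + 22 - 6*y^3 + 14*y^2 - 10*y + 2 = -6*y^3 + 76*y^2 - 168*y + 80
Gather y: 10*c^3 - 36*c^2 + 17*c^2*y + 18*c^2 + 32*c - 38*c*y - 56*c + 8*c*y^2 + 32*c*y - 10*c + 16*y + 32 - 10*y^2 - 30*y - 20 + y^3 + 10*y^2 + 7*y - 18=10*c^3 - 18*c^2 + 8*c*y^2 - 34*c + y^3 + y*(17*c^2 - 6*c - 7) - 6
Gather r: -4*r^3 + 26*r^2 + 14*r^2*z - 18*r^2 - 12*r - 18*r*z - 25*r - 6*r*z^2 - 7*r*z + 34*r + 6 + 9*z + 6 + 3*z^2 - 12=-4*r^3 + r^2*(14*z + 8) + r*(-6*z^2 - 25*z - 3) + 3*z^2 + 9*z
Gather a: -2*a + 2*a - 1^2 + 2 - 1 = 0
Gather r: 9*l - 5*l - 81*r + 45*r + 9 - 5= 4*l - 36*r + 4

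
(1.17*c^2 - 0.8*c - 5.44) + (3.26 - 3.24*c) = 1.17*c^2 - 4.04*c - 2.18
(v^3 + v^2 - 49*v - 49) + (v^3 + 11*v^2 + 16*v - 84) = 2*v^3 + 12*v^2 - 33*v - 133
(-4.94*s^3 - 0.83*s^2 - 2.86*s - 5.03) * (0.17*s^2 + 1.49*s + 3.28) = -0.8398*s^5 - 7.5017*s^4 - 17.9261*s^3 - 7.8389*s^2 - 16.8755*s - 16.4984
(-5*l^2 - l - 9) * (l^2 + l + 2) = -5*l^4 - 6*l^3 - 20*l^2 - 11*l - 18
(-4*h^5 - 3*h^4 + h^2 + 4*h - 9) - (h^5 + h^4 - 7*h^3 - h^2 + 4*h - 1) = -5*h^5 - 4*h^4 + 7*h^3 + 2*h^2 - 8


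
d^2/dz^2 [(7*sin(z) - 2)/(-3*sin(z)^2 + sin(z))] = (63*sin(z)^2 - 51*sin(z) - 108 + 106/sin(z) - 36/sin(z)^2 + 4/sin(z)^3)/(3*sin(z) - 1)^3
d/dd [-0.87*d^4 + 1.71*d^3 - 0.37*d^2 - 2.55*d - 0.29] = -3.48*d^3 + 5.13*d^2 - 0.74*d - 2.55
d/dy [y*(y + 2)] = 2*y + 2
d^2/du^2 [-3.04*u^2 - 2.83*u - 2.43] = -6.08000000000000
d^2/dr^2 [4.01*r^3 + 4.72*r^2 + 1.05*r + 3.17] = 24.06*r + 9.44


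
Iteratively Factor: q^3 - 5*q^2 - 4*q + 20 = (q + 2)*(q^2 - 7*q + 10) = (q - 2)*(q + 2)*(q - 5)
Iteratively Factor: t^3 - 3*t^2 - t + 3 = (t - 3)*(t^2 - 1) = (t - 3)*(t + 1)*(t - 1)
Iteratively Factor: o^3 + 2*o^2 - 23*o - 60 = (o + 3)*(o^2 - o - 20) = (o - 5)*(o + 3)*(o + 4)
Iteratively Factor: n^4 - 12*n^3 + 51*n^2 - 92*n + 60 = (n - 2)*(n^3 - 10*n^2 + 31*n - 30) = (n - 3)*(n - 2)*(n^2 - 7*n + 10) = (n - 3)*(n - 2)^2*(n - 5)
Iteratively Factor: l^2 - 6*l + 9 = (l - 3)*(l - 3)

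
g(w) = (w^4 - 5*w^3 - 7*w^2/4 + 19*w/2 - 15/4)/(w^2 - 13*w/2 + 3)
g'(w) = (13/2 - 2*w)*(w^4 - 5*w^3 - 7*w^2/4 + 19*w/2 - 15/4)/(w^2 - 13*w/2 + 3)^2 + (4*w^3 - 15*w^2 - 7*w/2 + 19/2)/(w^2 - 13*w/2 + 3)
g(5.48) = -28.86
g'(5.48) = -126.22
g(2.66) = 4.84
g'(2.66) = 3.46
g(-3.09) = 5.79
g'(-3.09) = -5.13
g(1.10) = 0.21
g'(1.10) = 2.14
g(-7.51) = 47.36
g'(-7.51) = -13.73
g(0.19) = -1.13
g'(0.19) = 0.77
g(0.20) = -1.13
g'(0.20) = 0.79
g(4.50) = 7.00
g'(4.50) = -6.17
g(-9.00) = 70.00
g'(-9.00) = -16.67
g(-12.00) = 128.92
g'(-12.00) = -22.62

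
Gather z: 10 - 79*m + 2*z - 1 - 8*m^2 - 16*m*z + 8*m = -8*m^2 - 71*m + z*(2 - 16*m) + 9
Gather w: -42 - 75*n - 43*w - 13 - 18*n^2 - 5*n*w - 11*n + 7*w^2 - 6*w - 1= -18*n^2 - 86*n + 7*w^2 + w*(-5*n - 49) - 56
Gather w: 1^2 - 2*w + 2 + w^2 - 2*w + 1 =w^2 - 4*w + 4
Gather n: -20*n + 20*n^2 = 20*n^2 - 20*n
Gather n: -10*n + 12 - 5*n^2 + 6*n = -5*n^2 - 4*n + 12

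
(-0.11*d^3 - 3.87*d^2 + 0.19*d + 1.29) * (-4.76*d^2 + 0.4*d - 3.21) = 0.5236*d^5 + 18.3772*d^4 - 2.0993*d^3 + 6.3583*d^2 - 0.0939*d - 4.1409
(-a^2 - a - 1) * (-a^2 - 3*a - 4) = a^4 + 4*a^3 + 8*a^2 + 7*a + 4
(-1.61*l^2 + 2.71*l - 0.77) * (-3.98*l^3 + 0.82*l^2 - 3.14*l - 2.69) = 6.4078*l^5 - 12.106*l^4 + 10.3422*l^3 - 4.8099*l^2 - 4.8721*l + 2.0713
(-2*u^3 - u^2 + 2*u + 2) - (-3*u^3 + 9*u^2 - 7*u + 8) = u^3 - 10*u^2 + 9*u - 6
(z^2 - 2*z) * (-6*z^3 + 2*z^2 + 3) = -6*z^5 + 14*z^4 - 4*z^3 + 3*z^2 - 6*z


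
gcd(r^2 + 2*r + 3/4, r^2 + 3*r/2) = r + 3/2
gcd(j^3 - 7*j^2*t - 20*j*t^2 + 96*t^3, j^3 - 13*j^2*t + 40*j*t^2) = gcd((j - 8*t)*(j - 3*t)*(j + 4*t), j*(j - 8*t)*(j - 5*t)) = -j + 8*t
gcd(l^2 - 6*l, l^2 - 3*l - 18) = l - 6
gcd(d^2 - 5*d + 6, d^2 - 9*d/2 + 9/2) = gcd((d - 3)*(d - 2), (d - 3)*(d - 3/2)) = d - 3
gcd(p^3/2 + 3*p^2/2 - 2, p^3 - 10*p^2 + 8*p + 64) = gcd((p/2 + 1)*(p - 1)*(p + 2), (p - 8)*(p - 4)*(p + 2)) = p + 2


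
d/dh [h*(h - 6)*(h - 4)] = 3*h^2 - 20*h + 24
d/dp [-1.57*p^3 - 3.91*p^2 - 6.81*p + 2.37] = -4.71*p^2 - 7.82*p - 6.81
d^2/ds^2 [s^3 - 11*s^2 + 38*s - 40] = 6*s - 22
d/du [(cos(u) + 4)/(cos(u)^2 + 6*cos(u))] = (sin(u) + 24*sin(u)/cos(u)^2 + 8*tan(u))/(cos(u) + 6)^2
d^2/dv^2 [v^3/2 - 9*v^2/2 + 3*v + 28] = 3*v - 9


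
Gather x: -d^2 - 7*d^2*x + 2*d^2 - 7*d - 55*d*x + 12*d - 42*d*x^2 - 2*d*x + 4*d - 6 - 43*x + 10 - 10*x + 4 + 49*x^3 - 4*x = d^2 - 42*d*x^2 + 9*d + 49*x^3 + x*(-7*d^2 - 57*d - 57) + 8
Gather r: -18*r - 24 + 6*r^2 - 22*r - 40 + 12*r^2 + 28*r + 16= 18*r^2 - 12*r - 48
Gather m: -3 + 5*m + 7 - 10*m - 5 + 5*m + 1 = 0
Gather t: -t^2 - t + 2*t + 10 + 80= -t^2 + t + 90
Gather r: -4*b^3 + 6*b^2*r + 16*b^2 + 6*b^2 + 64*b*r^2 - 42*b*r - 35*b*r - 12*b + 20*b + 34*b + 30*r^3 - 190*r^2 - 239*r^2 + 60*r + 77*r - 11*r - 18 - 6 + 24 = -4*b^3 + 22*b^2 + 42*b + 30*r^3 + r^2*(64*b - 429) + r*(6*b^2 - 77*b + 126)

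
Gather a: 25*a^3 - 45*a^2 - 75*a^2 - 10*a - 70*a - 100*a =25*a^3 - 120*a^2 - 180*a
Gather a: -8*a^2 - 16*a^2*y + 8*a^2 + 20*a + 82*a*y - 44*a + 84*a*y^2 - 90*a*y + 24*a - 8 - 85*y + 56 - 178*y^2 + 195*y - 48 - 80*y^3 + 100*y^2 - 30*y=-16*a^2*y + a*(84*y^2 - 8*y) - 80*y^3 - 78*y^2 + 80*y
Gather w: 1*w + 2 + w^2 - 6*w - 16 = w^2 - 5*w - 14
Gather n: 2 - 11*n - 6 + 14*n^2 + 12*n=14*n^2 + n - 4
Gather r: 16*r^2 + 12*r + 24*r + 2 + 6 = 16*r^2 + 36*r + 8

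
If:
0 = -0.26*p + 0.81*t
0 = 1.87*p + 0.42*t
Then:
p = 0.00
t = 0.00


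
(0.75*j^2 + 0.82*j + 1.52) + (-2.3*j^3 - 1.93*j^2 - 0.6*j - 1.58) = -2.3*j^3 - 1.18*j^2 + 0.22*j - 0.0600000000000001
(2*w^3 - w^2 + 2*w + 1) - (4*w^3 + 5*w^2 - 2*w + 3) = -2*w^3 - 6*w^2 + 4*w - 2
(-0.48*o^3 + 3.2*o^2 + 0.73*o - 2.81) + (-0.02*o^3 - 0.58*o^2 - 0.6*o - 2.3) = -0.5*o^3 + 2.62*o^2 + 0.13*o - 5.11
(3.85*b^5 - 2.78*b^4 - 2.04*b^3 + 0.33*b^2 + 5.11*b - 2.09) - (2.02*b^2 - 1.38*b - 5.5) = 3.85*b^5 - 2.78*b^4 - 2.04*b^3 - 1.69*b^2 + 6.49*b + 3.41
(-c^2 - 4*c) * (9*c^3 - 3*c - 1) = -9*c^5 - 36*c^4 + 3*c^3 + 13*c^2 + 4*c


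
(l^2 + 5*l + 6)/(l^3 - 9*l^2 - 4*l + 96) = (l + 2)/(l^2 - 12*l + 32)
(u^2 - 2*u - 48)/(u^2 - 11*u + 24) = (u + 6)/(u - 3)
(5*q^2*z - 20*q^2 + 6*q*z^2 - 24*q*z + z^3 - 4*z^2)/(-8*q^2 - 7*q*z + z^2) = (5*q*z - 20*q + z^2 - 4*z)/(-8*q + z)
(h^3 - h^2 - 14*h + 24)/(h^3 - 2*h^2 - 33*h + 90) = (h^2 + 2*h - 8)/(h^2 + h - 30)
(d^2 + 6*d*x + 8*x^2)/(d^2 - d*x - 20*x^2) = (-d - 2*x)/(-d + 5*x)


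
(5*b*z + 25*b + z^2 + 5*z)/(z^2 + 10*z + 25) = (5*b + z)/(z + 5)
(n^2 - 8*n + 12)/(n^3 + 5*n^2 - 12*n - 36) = (n^2 - 8*n + 12)/(n^3 + 5*n^2 - 12*n - 36)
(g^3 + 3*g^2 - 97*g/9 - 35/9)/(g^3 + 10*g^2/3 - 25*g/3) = (9*g^2 - 18*g - 7)/(3*g*(3*g - 5))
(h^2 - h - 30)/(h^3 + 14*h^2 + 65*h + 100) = (h - 6)/(h^2 + 9*h + 20)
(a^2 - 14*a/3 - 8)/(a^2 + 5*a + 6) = (a^2 - 14*a/3 - 8)/(a^2 + 5*a + 6)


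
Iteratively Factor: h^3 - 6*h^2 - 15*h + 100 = (h - 5)*(h^2 - h - 20) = (h - 5)*(h + 4)*(h - 5)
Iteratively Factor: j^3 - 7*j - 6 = (j - 3)*(j^2 + 3*j + 2) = (j - 3)*(j + 2)*(j + 1)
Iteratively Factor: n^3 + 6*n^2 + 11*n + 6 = (n + 3)*(n^2 + 3*n + 2) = (n + 2)*(n + 3)*(n + 1)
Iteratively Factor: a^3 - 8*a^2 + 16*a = (a - 4)*(a^2 - 4*a) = a*(a - 4)*(a - 4)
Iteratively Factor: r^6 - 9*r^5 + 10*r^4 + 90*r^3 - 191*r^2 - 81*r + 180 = (r + 1)*(r^5 - 10*r^4 + 20*r^3 + 70*r^2 - 261*r + 180) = (r + 1)*(r + 3)*(r^4 - 13*r^3 + 59*r^2 - 107*r + 60) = (r - 5)*(r + 1)*(r + 3)*(r^3 - 8*r^2 + 19*r - 12) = (r - 5)*(r - 3)*(r + 1)*(r + 3)*(r^2 - 5*r + 4) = (r - 5)*(r - 4)*(r - 3)*(r + 1)*(r + 3)*(r - 1)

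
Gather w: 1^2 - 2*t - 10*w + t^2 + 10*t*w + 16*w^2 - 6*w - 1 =t^2 - 2*t + 16*w^2 + w*(10*t - 16)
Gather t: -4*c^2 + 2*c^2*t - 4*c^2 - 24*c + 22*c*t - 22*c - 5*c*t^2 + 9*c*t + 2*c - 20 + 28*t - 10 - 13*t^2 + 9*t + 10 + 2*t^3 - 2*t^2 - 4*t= -8*c^2 - 44*c + 2*t^3 + t^2*(-5*c - 15) + t*(2*c^2 + 31*c + 33) - 20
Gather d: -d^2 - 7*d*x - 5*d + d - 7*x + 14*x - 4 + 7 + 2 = -d^2 + d*(-7*x - 4) + 7*x + 5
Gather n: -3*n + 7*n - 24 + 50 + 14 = 4*n + 40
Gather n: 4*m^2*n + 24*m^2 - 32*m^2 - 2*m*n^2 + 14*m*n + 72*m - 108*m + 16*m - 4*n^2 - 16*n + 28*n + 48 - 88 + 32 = -8*m^2 - 20*m + n^2*(-2*m - 4) + n*(4*m^2 + 14*m + 12) - 8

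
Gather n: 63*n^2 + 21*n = 63*n^2 + 21*n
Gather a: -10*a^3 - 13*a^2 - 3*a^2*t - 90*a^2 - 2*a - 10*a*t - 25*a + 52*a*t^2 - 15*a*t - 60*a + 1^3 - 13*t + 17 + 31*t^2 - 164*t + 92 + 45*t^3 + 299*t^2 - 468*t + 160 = -10*a^3 + a^2*(-3*t - 103) + a*(52*t^2 - 25*t - 87) + 45*t^3 + 330*t^2 - 645*t + 270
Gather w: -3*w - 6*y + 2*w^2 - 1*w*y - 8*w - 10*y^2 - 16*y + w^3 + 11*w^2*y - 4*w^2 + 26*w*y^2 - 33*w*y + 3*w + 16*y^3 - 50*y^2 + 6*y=w^3 + w^2*(11*y - 2) + w*(26*y^2 - 34*y - 8) + 16*y^3 - 60*y^2 - 16*y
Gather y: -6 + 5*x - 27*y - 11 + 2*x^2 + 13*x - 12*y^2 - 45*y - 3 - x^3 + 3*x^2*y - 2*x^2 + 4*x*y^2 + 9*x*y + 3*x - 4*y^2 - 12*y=-x^3 + 21*x + y^2*(4*x - 16) + y*(3*x^2 + 9*x - 84) - 20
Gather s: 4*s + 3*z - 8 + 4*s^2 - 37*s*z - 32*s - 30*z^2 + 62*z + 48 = 4*s^2 + s*(-37*z - 28) - 30*z^2 + 65*z + 40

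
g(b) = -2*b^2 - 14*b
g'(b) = -4*b - 14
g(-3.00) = 24.00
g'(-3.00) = -2.00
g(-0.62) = 7.91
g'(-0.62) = -11.52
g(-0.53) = 6.86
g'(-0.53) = -11.88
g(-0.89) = 10.88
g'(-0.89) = -10.44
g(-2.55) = 22.70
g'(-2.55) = -3.80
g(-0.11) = 1.52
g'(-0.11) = -13.56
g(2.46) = -46.54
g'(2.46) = -23.84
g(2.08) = -37.77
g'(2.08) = -22.32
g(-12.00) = -120.00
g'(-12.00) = 34.00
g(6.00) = -156.00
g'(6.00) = -38.00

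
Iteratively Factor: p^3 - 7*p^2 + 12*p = (p)*(p^2 - 7*p + 12) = p*(p - 3)*(p - 4)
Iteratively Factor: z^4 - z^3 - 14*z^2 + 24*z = (z - 2)*(z^3 + z^2 - 12*z) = (z - 2)*(z + 4)*(z^2 - 3*z) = z*(z - 2)*(z + 4)*(z - 3)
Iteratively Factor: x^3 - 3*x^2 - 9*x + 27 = (x - 3)*(x^2 - 9) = (x - 3)^2*(x + 3)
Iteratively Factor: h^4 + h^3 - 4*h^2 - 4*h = (h - 2)*(h^3 + 3*h^2 + 2*h) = (h - 2)*(h + 2)*(h^2 + h) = (h - 2)*(h + 1)*(h + 2)*(h)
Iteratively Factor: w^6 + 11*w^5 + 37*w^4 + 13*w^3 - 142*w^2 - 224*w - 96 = (w + 1)*(w^5 + 10*w^4 + 27*w^3 - 14*w^2 - 128*w - 96) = (w + 1)*(w + 3)*(w^4 + 7*w^3 + 6*w^2 - 32*w - 32) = (w - 2)*(w + 1)*(w + 3)*(w^3 + 9*w^2 + 24*w + 16) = (w - 2)*(w + 1)*(w + 3)*(w + 4)*(w^2 + 5*w + 4) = (w - 2)*(w + 1)*(w + 3)*(w + 4)^2*(w + 1)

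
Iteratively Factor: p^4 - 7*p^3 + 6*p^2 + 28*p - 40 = (p + 2)*(p^3 - 9*p^2 + 24*p - 20) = (p - 2)*(p + 2)*(p^2 - 7*p + 10) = (p - 5)*(p - 2)*(p + 2)*(p - 2)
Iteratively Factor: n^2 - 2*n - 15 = (n - 5)*(n + 3)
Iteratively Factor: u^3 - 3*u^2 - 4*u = (u)*(u^2 - 3*u - 4) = u*(u + 1)*(u - 4)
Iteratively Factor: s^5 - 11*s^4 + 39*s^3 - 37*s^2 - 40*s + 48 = (s - 1)*(s^4 - 10*s^3 + 29*s^2 - 8*s - 48) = (s - 3)*(s - 1)*(s^3 - 7*s^2 + 8*s + 16) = (s - 3)*(s - 1)*(s + 1)*(s^2 - 8*s + 16) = (s - 4)*(s - 3)*(s - 1)*(s + 1)*(s - 4)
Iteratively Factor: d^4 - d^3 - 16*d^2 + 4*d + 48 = (d + 2)*(d^3 - 3*d^2 - 10*d + 24) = (d - 2)*(d + 2)*(d^2 - d - 12) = (d - 4)*(d - 2)*(d + 2)*(d + 3)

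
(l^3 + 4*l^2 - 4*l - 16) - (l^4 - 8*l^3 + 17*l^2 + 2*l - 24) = -l^4 + 9*l^3 - 13*l^2 - 6*l + 8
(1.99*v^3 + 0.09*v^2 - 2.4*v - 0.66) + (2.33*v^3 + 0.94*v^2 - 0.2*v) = 4.32*v^3 + 1.03*v^2 - 2.6*v - 0.66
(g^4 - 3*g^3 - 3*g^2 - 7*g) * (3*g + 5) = 3*g^5 - 4*g^4 - 24*g^3 - 36*g^2 - 35*g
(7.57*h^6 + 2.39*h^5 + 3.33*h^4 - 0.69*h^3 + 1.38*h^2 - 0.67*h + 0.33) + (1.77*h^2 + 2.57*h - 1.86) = 7.57*h^6 + 2.39*h^5 + 3.33*h^4 - 0.69*h^3 + 3.15*h^2 + 1.9*h - 1.53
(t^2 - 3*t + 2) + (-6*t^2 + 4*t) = -5*t^2 + t + 2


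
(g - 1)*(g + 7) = g^2 + 6*g - 7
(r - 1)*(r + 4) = r^2 + 3*r - 4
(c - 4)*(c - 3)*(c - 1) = c^3 - 8*c^2 + 19*c - 12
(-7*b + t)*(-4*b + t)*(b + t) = 28*b^3 + 17*b^2*t - 10*b*t^2 + t^3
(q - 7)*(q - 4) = q^2 - 11*q + 28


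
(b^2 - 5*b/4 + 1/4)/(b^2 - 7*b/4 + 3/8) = 2*(b - 1)/(2*b - 3)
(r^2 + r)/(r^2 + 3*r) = (r + 1)/(r + 3)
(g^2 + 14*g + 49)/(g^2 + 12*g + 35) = (g + 7)/(g + 5)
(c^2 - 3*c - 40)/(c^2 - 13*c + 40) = (c + 5)/(c - 5)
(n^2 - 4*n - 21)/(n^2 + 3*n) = (n - 7)/n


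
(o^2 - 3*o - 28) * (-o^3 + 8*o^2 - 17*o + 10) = -o^5 + 11*o^4 - 13*o^3 - 163*o^2 + 446*o - 280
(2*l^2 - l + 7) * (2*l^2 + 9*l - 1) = 4*l^4 + 16*l^3 + 3*l^2 + 64*l - 7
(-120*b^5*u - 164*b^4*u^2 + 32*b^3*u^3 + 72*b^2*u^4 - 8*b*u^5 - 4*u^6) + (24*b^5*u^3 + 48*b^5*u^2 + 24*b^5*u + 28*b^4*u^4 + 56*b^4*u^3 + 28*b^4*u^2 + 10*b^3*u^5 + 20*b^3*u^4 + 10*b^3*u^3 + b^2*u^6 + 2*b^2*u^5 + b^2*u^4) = 24*b^5*u^3 + 48*b^5*u^2 - 96*b^5*u + 28*b^4*u^4 + 56*b^4*u^3 - 136*b^4*u^2 + 10*b^3*u^5 + 20*b^3*u^4 + 42*b^3*u^3 + b^2*u^6 + 2*b^2*u^5 + 73*b^2*u^4 - 8*b*u^5 - 4*u^6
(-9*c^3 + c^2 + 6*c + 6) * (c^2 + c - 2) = -9*c^5 - 8*c^4 + 25*c^3 + 10*c^2 - 6*c - 12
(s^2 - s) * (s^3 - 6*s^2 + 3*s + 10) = s^5 - 7*s^4 + 9*s^3 + 7*s^2 - 10*s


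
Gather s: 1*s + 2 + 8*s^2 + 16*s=8*s^2 + 17*s + 2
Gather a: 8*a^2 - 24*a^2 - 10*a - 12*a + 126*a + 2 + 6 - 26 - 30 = -16*a^2 + 104*a - 48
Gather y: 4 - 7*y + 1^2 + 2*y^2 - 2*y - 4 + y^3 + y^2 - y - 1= y^3 + 3*y^2 - 10*y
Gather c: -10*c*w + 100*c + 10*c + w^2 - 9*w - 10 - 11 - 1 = c*(110 - 10*w) + w^2 - 9*w - 22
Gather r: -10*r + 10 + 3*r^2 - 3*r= 3*r^2 - 13*r + 10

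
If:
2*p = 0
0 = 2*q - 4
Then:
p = 0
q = 2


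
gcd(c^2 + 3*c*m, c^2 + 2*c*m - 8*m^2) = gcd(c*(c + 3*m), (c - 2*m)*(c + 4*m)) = 1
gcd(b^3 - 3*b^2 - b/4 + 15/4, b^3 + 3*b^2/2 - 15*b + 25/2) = b - 5/2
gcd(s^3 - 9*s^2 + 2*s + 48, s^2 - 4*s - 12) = s + 2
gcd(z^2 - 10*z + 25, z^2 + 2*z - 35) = z - 5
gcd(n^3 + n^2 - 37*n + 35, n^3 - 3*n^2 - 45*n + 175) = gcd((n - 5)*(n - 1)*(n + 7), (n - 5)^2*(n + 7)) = n^2 + 2*n - 35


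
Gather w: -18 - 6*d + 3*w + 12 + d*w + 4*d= -2*d + w*(d + 3) - 6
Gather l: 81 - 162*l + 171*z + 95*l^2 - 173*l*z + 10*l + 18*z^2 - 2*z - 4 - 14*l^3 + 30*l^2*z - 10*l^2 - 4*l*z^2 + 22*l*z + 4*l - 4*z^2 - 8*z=-14*l^3 + l^2*(30*z + 85) + l*(-4*z^2 - 151*z - 148) + 14*z^2 + 161*z + 77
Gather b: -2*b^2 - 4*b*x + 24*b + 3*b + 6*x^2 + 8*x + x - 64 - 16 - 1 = -2*b^2 + b*(27 - 4*x) + 6*x^2 + 9*x - 81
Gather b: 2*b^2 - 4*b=2*b^2 - 4*b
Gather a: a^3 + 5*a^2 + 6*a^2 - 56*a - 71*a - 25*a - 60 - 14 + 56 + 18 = a^3 + 11*a^2 - 152*a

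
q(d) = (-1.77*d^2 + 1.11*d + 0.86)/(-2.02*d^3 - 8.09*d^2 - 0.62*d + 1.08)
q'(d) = (1.11 - 3.54*d)/(-2.02*d^3 - 8.09*d^2 - 0.62*d + 1.08) + (-1.77*d^2 + 1.11*d + 0.86)*(6.06*d^2 + 16.18*d + 0.62)/(-2.02*d^3 - 8.09*d^2 - 0.62*d + 1.08)^2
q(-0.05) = 0.73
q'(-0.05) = 1.06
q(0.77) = -0.13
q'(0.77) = 0.74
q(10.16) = 0.06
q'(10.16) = -0.00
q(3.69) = 0.09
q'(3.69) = -0.00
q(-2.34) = 0.72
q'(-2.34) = -0.41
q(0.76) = -0.14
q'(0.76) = 0.78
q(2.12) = 0.08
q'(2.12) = 0.02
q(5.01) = 0.08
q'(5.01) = -0.01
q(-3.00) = 1.20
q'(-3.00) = -1.28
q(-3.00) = 1.20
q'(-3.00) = -1.28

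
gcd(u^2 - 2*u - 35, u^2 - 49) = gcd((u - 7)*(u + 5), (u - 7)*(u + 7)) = u - 7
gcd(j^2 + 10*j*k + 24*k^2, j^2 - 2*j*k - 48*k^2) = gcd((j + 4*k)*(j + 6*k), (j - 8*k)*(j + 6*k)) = j + 6*k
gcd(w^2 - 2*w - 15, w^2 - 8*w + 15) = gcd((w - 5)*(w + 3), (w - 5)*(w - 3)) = w - 5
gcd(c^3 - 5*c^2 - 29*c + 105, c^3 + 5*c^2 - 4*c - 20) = c + 5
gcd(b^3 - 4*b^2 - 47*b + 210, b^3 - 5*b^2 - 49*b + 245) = b^2 + 2*b - 35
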